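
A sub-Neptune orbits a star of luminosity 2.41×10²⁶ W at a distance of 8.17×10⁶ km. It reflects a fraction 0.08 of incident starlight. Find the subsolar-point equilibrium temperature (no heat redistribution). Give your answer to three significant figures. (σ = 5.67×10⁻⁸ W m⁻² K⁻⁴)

T_ss ≈ 1470 K

d = 8.17×10⁶ km = 8.17×10⁹ m.
Flux: S = L/(4πd²) = 2.41×10²⁶/(4π×(8.17×10⁹)²) = 2.87×10⁵ W m⁻².
At the subsolar point the surface absorbs S(1−A) and emits σT⁴ per unit area — no factor of 4, since only the local patch is in balance.
T = [2.87×10⁵ × 0.92 / 5.67×10⁻⁸]^(1/4) = (4.66×10¹²)^(1/4) = 1470 K.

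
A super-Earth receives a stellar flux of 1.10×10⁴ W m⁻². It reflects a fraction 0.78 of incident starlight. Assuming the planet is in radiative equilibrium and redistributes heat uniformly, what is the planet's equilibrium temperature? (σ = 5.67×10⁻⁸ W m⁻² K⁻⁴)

Energy balance: absorbed = emitted ⇒ πR²·S(1−A) = 4πR²·σT_eq⁴, so T_eq⁴ = S(1−A)/(4σ).
T_eq = [1.10×10⁴ × 0.22 / (4 × 5.67×10⁻⁸)]^(1/4) = (1.07×10¹⁰)^(1/4) = 321 K.

T_eq ≈ 321 K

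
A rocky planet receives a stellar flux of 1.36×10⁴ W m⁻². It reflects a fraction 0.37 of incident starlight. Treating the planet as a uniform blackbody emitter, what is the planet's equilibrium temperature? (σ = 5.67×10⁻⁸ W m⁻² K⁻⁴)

T_eq ≈ 441 K

Energy balance: absorbed = emitted ⇒ πR²·S(1−A) = 4πR²·σT_eq⁴, so T_eq⁴ = S(1−A)/(4σ).
T_eq = [1.36×10⁴ × 0.63 / (4 × 5.67×10⁻⁸)]^(1/4) = (3.78×10¹⁰)^(1/4) = 441 K.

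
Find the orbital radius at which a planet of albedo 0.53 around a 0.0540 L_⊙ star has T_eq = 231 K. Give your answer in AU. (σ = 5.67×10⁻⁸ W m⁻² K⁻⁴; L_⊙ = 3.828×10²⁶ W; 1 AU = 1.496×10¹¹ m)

d ≈ 0.231 AU

L = 0.0540 × 3.828×10²⁶ = 2.07×10²⁵ W.
From T_eq⁴ = L(1−A)/(16πσd²): d = √[L(1−A)/(16πσT_eq⁴)].
d = √[2.07×10²⁵ × 0.47 / (16π × 5.67×10⁻⁸ × (231)⁴)] = 3.46×10¹⁰ m = 0.231 AU.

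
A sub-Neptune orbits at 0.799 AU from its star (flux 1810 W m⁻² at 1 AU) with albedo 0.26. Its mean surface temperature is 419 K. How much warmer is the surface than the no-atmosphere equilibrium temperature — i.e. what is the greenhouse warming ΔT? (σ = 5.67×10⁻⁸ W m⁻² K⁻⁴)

ΔT ≈ 108.9 K

S = 1810/0.799² = 2835 W m⁻².
T_eq = [S(1−A)/(4σ)]^(1/4) = [2835×0.74/(4×5.67×10⁻⁸)]^(1/4) = 310.1 K.
ΔT = T_surf − T_eq = 419 − 310.1.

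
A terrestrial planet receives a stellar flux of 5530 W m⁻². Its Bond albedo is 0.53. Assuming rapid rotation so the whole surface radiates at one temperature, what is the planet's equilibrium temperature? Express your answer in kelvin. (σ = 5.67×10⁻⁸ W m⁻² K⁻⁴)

T_eq ≈ 327 K

Energy balance: absorbed = emitted ⇒ πR²·S(1−A) = 4πR²·σT_eq⁴, so T_eq⁴ = S(1−A)/(4σ).
T_eq = [5530 × 0.47 / (4 × 5.67×10⁻⁸)]^(1/4) = (1.15×10¹⁰)^(1/4) = 327 K.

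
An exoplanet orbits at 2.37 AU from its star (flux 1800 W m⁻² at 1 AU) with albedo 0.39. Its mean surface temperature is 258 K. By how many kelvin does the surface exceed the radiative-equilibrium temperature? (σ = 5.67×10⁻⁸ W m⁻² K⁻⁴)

S = 1800/2.37² = 320.5 W m⁻².
T_eq = [S(1−A)/(4σ)]^(1/4) = [320.5×0.61/(4×5.67×10⁻⁸)]^(1/4) = 171.3 K.
ΔT = T_surf − T_eq = 258 − 171.3.

ΔT ≈ 86.7 K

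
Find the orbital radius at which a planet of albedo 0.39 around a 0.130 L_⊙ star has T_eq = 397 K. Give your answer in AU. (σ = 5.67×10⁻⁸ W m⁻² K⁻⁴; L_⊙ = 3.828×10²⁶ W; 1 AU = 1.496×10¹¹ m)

L = 0.130 × 3.828×10²⁶ = 4.98×10²⁵ W.
From T_eq⁴ = L(1−A)/(16πσd²): d = √[L(1−A)/(16πσT_eq⁴)].
d = √[4.98×10²⁵ × 0.61 / (16π × 5.67×10⁻⁸ × (397)⁴)] = 2.07×10¹⁰ m = 0.138 AU.

d ≈ 0.138 AU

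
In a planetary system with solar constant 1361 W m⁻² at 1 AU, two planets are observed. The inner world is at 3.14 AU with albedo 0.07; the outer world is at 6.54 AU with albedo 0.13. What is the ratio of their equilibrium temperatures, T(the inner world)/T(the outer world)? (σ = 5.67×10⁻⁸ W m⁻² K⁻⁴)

T_eq = [S₀(1−A)/(4σd²)]^(1/4), so T ∝ (1−A)^(1/4) / √d.
T₁ = [1361×0.93/(4×5.67×10⁻⁸×3.14²)]^(1/4) = 154.24 K.
T₂ = [1361×0.87/(4×5.67×10⁻⁸×6.54²)]^(1/4) = 105.11 K.

T₁/T₂ ≈ 1.467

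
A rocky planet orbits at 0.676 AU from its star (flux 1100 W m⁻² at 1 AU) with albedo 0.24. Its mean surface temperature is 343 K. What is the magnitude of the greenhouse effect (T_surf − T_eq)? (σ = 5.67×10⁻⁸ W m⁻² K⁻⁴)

ΔT ≈ 43.3 K

S = 1100/0.676² = 2407 W m⁻².
T_eq = [S(1−A)/(4σ)]^(1/4) = [2407×0.76/(4×5.67×10⁻⁸)]^(1/4) = 299.7 K.
ΔT = T_surf − T_eq = 343 − 299.7.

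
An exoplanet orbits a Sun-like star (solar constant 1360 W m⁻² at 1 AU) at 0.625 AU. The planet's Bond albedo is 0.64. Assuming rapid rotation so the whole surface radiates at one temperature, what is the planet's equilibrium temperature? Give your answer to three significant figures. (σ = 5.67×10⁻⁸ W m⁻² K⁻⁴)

Flux at 0.625 AU: S = 1360/0.625² = 3480 W m⁻².
Energy balance: absorbed = emitted ⇒ πR²·S(1−A) = 4πR²·σT_eq⁴, so T_eq⁴ = S(1−A)/(4σ).
T_eq = [3480 × 0.36 / (4 × 5.67×10⁻⁸)]^(1/4) = (5.53×10⁹)^(1/4) = 273 K.

T_eq ≈ 273 K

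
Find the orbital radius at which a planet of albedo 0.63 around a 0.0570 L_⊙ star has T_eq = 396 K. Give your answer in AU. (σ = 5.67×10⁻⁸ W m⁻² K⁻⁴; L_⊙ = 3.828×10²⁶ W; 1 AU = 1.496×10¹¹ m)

d ≈ 0.0717 AU

L = 0.0570 × 3.828×10²⁶ = 2.18×10²⁵ W.
From T_eq⁴ = L(1−A)/(16πσd²): d = √[L(1−A)/(16πσT_eq⁴)].
d = √[2.18×10²⁵ × 0.37 / (16π × 5.67×10⁻⁸ × (396)⁴)] = 1.07×10¹⁰ m = 0.0717 AU.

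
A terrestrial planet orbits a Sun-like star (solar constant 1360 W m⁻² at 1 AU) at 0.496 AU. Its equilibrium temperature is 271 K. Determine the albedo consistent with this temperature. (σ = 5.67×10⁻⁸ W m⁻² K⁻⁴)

Flux at 0.496 AU: S = 1360/0.496² = 5530 W m⁻².
From T_eq⁴ = S(1−A)/(4σ): 1−A = 4σT_eq⁴/S.
1−A = 4 × 5.67×10⁻⁸ × (271)⁴ / 5530 = 0.221.

A ≈ 0.78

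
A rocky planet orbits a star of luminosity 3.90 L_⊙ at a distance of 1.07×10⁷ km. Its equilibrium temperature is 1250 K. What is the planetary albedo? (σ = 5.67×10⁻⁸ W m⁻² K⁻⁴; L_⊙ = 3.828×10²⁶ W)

A ≈ 0.47

d = 1.07×10⁷ km = 1.07×10¹⁰ m.
L = 3.90 × 3.828×10²⁶ = 1.49×10²⁷ W.
Flux: S = L/(4πd²) = 1.49×10²⁷/(4π×(1.07×10¹⁰)²) = 1.04×10⁶ W m⁻².
From T_eq⁴ = S(1−A)/(4σ): 1−A = 4σT_eq⁴/S.
1−A = 4 × 5.67×10⁻⁸ × (1250)⁴ / 1.04×10⁶ = 0.534.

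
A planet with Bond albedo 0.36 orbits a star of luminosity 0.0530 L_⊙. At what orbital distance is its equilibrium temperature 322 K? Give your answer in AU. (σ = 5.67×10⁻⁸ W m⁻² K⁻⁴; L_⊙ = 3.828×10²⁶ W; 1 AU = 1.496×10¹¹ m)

L = 0.0530 × 3.828×10²⁶ = 2.03×10²⁵ W.
From T_eq⁴ = L(1−A)/(16πσd²): d = √[L(1−A)/(16πσT_eq⁴)].
d = √[2.03×10²⁵ × 0.64 / (16π × 5.67×10⁻⁸ × (322)⁴)] = 2.06×10¹⁰ m = 0.138 AU.

d ≈ 0.138 AU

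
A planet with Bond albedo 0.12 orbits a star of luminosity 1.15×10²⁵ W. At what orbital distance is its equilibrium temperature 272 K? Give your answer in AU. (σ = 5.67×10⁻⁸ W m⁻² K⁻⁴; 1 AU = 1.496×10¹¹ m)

From T_eq⁴ = L(1−A)/(16πσd²): d = √[L(1−A)/(16πσT_eq⁴)].
d = √[1.15×10²⁵ × 0.88 / (16π × 5.67×10⁻⁸ × (272)⁴)] = 2.55×10¹⁰ m = 0.170 AU.

d ≈ 0.170 AU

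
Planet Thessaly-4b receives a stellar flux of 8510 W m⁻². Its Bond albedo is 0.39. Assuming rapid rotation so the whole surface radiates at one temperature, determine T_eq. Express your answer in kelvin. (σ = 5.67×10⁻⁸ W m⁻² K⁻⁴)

T_eq ≈ 389 K

Energy balance: absorbed = emitted ⇒ πR²·S(1−A) = 4πR²·σT_eq⁴, so T_eq⁴ = S(1−A)/(4σ).
T_eq = [8510 × 0.61 / (4 × 5.67×10⁻⁸)]^(1/4) = (2.29×10¹⁰)^(1/4) = 389 K.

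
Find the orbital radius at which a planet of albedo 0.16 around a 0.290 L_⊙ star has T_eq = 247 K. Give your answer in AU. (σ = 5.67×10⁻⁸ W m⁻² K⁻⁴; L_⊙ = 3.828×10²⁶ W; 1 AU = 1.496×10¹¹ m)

L = 0.290 × 3.828×10²⁶ = 1.11×10²⁶ W.
From T_eq⁴ = L(1−A)/(16πσd²): d = √[L(1−A)/(16πσT_eq⁴)].
d = √[1.11×10²⁶ × 0.84 / (16π × 5.67×10⁻⁸ × (247)⁴)] = 9.38×10¹⁰ m = 0.627 AU.

d ≈ 0.627 AU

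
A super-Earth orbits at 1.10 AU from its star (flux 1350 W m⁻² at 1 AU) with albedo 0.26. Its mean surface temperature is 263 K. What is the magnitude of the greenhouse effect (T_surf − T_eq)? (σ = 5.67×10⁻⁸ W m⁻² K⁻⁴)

S = 1350/1.10² = 1116 W m⁻².
T_eq = [S(1−A)/(4σ)]^(1/4) = [1116×0.74/(4×5.67×10⁻⁸)]^(1/4) = 245.6 K.
ΔT = T_surf − T_eq = 263 − 245.6.

ΔT ≈ 17.4 K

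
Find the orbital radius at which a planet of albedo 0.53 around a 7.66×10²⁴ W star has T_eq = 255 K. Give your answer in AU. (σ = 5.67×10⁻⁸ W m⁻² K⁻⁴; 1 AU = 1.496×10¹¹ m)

d ≈ 0.116 AU

From T_eq⁴ = L(1−A)/(16πσd²): d = √[L(1−A)/(16πσT_eq⁴)].
d = √[7.66×10²⁴ × 0.47 / (16π × 5.67×10⁻⁸ × (255)⁴)] = 1.73×10¹⁰ m = 0.116 AU.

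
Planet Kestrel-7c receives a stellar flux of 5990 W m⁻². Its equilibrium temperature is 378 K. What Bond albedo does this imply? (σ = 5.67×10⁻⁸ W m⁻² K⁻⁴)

A ≈ 0.23

From T_eq⁴ = S(1−A)/(4σ): 1−A = 4σT_eq⁴/S.
1−A = 4 × 5.67×10⁻⁸ × (378)⁴ / 5990 = 0.773.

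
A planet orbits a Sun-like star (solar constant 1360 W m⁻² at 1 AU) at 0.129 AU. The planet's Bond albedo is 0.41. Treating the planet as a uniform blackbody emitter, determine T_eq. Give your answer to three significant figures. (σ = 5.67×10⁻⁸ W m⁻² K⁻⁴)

T_eq ≈ 679 K

Flux at 0.129 AU: S = 1360/0.129² = 8.17×10⁴ W m⁻².
Energy balance: absorbed = emitted ⇒ πR²·S(1−A) = 4πR²·σT_eq⁴, so T_eq⁴ = S(1−A)/(4σ).
T_eq = [8.17×10⁴ × 0.59 / (4 × 5.67×10⁻⁸)]^(1/4) = (2.13×10¹¹)^(1/4) = 679 K.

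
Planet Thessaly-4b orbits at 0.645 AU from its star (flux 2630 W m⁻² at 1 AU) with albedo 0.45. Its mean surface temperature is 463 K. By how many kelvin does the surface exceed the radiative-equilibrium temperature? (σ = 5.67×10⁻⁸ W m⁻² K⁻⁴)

S = 2630/0.645² = 6322 W m⁻².
T_eq = [S(1−A)/(4σ)]^(1/4) = [6322×0.55/(4×5.67×10⁻⁸)]^(1/4) = 351.9 K.
ΔT = T_surf − T_eq = 463 − 351.9.

ΔT ≈ 111.1 K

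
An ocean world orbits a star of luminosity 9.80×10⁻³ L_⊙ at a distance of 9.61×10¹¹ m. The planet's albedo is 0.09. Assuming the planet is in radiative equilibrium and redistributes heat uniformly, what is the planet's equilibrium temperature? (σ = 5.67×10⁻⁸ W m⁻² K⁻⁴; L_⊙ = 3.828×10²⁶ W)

L = 9.80×10⁻³ × 3.828×10²⁶ = 3.75×10²⁴ W.
Flux: S = L/(4πd²) = 3.75×10²⁴/(4π×(9.61×10¹¹)²) = 0.323 W m⁻².
Energy balance: absorbed = emitted ⇒ πR²·S(1−A) = 4πR²·σT_eq⁴, so T_eq⁴ = S(1−A)/(4σ).
T_eq = [0.323 × 0.91 / (4 × 5.67×10⁻⁸)]^(1/4) = (1.30×10⁶)^(1/4) = 33.7 K.

T_eq ≈ 33.7 K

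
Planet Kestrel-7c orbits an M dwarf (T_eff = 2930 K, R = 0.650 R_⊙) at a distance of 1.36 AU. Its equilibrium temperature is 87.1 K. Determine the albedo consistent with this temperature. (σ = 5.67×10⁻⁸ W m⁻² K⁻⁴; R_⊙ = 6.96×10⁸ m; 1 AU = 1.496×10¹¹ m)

R_⋆ = 0.650 × 6.96×10⁸ = 4.52×10⁸ m.
d = 1.36 AU = 2.03×10¹¹ m.
L = 4πR_⋆²σT_⋆⁴ = 4π(4.52×10⁸)² × 5.67×10⁻⁸ × (2930)⁴ = 1.07×10²⁵ W.
S = L/(4πd²) = 20.7 W m⁻².
From T_eq⁴ = S(1−A)/(4σ): 1−A = 4σT_eq⁴/S.
1−A = 4 × 5.67×10⁻⁸ × (87.1)⁴ / 20.7 = 0.632.

A ≈ 0.37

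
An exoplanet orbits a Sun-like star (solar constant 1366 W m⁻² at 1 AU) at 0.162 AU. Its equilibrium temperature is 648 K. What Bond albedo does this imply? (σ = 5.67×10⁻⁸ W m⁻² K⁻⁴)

Flux at 0.162 AU: S = 1366/0.162² = 5.20×10⁴ W m⁻².
From T_eq⁴ = S(1−A)/(4σ): 1−A = 4σT_eq⁴/S.
1−A = 4 × 5.67×10⁻⁸ × (648)⁴ / 5.20×10⁴ = 0.768.

A ≈ 0.23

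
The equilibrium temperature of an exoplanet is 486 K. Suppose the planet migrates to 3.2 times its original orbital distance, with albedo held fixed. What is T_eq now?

T_eq ≈ 272 K

T_eq ∝ L^(1/4) · d^(−1/2).
T′ = 486 / 3.2^(1/2) = 272 K.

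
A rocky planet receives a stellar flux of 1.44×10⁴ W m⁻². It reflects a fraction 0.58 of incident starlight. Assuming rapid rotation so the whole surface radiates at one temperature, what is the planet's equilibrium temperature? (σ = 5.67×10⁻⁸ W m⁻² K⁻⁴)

Energy balance: absorbed = emitted ⇒ πR²·S(1−A) = 4πR²·σT_eq⁴, so T_eq⁴ = S(1−A)/(4σ).
T_eq = [1.44×10⁴ × 0.42 / (4 × 5.67×10⁻⁸)]^(1/4) = (2.67×10¹⁰)^(1/4) = 404 K.

T_eq ≈ 404 K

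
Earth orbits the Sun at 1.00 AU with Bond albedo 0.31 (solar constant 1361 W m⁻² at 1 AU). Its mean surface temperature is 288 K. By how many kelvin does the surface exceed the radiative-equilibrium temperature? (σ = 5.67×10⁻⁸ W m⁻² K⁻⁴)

S = 1361/1.00² = 1361 W m⁻².
T_eq = [S(1−A)/(4σ)]^(1/4) = [1361×0.69/(4×5.67×10⁻⁸)]^(1/4) = 253.7 K.
ΔT = T_surf − T_eq = 288 − 253.7.

ΔT ≈ 34.3 K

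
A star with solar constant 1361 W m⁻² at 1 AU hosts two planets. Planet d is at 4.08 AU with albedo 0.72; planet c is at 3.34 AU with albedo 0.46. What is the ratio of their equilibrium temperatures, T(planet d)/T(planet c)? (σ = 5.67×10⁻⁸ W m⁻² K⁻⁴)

T₁/T₂ ≈ 0.768

T_eq = [S₀(1−A)/(4σd²)]^(1/4), so T ∝ (1−A)^(1/4) / √d.
T₁ = [1361×0.28/(4×5.67×10⁻⁸×4.08²)]^(1/4) = 100.23 K.
T₂ = [1361×0.54/(4×5.67×10⁻⁸×3.34²)]^(1/4) = 130.55 K.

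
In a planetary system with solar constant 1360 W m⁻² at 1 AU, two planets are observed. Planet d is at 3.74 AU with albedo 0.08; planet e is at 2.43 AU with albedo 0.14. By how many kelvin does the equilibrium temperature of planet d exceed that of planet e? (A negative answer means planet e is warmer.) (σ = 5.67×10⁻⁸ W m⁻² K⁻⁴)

T_eq = [S₀(1−A)/(4σd²)]^(1/4), so T ∝ (1−A)^(1/4) / √d.
T₁ = [1360×0.92/(4×5.67×10⁻⁸×3.74²)]^(1/4) = 140.92 K.
T₂ = [1360×0.86/(4×5.67×10⁻⁸×2.43²)]^(1/4) = 171.91 K.

ΔT ≈ -31.0 K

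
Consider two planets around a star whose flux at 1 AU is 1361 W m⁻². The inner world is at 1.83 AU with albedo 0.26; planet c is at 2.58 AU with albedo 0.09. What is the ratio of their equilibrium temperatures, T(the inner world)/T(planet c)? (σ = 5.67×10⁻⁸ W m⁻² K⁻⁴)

T_eq = [S₀(1−A)/(4σd²)]^(1/4), so T ∝ (1−A)^(1/4) / √d.
T₁ = [1361×0.74/(4×5.67×10⁻⁸×1.83²)]^(1/4) = 190.83 K.
T₂ = [1361×0.91/(4×5.67×10⁻⁸×2.58²)]^(1/4) = 169.24 K.

T₁/T₂ ≈ 1.128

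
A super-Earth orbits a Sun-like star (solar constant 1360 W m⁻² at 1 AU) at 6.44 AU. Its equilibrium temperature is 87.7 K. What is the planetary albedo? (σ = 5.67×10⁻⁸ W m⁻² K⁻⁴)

A ≈ 0.59

Flux at 6.44 AU: S = 1360/6.44² = 32.8 W m⁻².
From T_eq⁴ = S(1−A)/(4σ): 1−A = 4σT_eq⁴/S.
1−A = 4 × 5.67×10⁻⁸ × (87.7)⁴ / 32.8 = 0.409.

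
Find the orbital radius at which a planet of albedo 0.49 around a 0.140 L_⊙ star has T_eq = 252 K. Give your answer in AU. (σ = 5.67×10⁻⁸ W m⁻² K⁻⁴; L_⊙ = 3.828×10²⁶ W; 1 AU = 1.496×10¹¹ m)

L = 0.140 × 3.828×10²⁶ = 5.36×10²⁵ W.
From T_eq⁴ = L(1−A)/(16πσd²): d = √[L(1−A)/(16πσT_eq⁴)].
d = √[5.36×10²⁵ × 0.51 / (16π × 5.67×10⁻⁸ × (252)⁴)] = 4.88×10¹⁰ m = 0.326 AU.

d ≈ 0.326 AU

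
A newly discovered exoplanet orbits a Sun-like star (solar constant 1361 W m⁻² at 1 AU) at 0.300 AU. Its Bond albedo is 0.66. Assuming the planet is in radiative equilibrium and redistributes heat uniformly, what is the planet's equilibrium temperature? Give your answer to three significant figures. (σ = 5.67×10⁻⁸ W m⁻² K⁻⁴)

Flux at 0.300 AU: S = 1361/0.300² = 1.51×10⁴ W m⁻².
Energy balance: absorbed = emitted ⇒ πR²·S(1−A) = 4πR²·σT_eq⁴, so T_eq⁴ = S(1−A)/(4σ).
T_eq = [1.51×10⁴ × 0.34 / (4 × 5.67×10⁻⁸)]^(1/4) = (2.27×10¹⁰)^(1/4) = 388 K.

T_eq ≈ 388 K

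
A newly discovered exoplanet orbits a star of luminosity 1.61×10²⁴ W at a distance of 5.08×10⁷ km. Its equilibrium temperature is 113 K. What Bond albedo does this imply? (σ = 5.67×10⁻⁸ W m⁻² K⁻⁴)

A ≈ 0.26

d = 5.08×10⁷ km = 5.08×10¹⁰ m.
Flux: S = L/(4πd²) = 1.61×10²⁴/(4π×(5.08×10¹⁰)²) = 49.6 W m⁻².
From T_eq⁴ = S(1−A)/(4σ): 1−A = 4σT_eq⁴/S.
1−A = 4 × 5.67×10⁻⁸ × (113)⁴ / 49.6 = 0.745.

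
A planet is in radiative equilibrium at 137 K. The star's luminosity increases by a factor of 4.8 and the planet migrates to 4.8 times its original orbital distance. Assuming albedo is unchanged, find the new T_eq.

T_eq ∝ L^(1/4) · d^(−1/2).
T′ = 137 × 4.8^(1/4) / 4.8^(1/2) = 92.6 K.

T_eq ≈ 92.6 K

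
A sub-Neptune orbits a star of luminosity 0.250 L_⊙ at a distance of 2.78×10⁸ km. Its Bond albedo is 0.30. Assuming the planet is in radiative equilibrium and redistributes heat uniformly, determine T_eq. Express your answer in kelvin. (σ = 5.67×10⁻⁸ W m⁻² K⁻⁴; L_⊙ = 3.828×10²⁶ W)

d = 2.78×10⁸ km = 2.78×10¹¹ m.
L = 0.250 × 3.828×10²⁶ = 9.57×10²⁵ W.
Flux: S = L/(4πd²) = 9.57×10²⁵/(4π×(2.78×10¹¹)²) = 98.5 W m⁻².
Energy balance: absorbed = emitted ⇒ πR²·S(1−A) = 4πR²·σT_eq⁴, so T_eq⁴ = S(1−A)/(4σ).
T_eq = [98.5 × 0.70 / (4 × 5.67×10⁻⁸)]^(1/4) = (3.04×10⁸)^(1/4) = 132 K.

T_eq ≈ 132 K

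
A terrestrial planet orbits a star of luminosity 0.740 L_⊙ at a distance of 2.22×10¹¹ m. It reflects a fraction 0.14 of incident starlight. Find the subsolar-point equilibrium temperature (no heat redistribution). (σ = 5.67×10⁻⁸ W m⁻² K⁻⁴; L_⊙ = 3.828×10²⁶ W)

T_ss ≈ 289 K

L = 0.740 × 3.828×10²⁶ = 2.83×10²⁶ W.
Flux: S = L/(4πd²) = 2.83×10²⁶/(4π×(2.22×10¹¹)²) = 457 W m⁻².
At the subsolar point the surface absorbs S(1−A) and emits σT⁴ per unit area — no factor of 4, since only the local patch is in balance.
T = [457 × 0.86 / 5.67×10⁻⁸]^(1/4) = (6.94×10⁹)^(1/4) = 289 K.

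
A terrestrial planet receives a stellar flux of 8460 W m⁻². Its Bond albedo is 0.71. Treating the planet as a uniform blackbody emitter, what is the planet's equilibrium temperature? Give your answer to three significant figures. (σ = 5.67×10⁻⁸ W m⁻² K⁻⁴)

Energy balance: absorbed = emitted ⇒ πR²·S(1−A) = 4πR²·σT_eq⁴, so T_eq⁴ = S(1−A)/(4σ).
T_eq = [8460 × 0.29 / (4 × 5.67×10⁻⁸)]^(1/4) = (1.08×10¹⁰)^(1/4) = 323 K.

T_eq ≈ 323 K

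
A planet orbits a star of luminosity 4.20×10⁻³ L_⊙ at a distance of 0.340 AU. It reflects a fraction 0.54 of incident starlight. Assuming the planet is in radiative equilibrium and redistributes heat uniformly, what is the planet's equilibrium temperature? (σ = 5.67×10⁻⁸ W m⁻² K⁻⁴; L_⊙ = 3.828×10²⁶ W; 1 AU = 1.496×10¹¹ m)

T_eq ≈ 100 K

d = 0.340 AU = 5.09×10¹⁰ m.
L = 4.20×10⁻³ × 3.828×10²⁶ = 1.61×10²⁴ W.
Flux: S = L/(4πd²) = 1.61×10²⁴/(4π×(5.09×10¹⁰)²) = 49.5 W m⁻².
Energy balance: absorbed = emitted ⇒ πR²·S(1−A) = 4πR²·σT_eq⁴, so T_eq⁴ = S(1−A)/(4σ).
T_eq = [49.5 × 0.46 / (4 × 5.67×10⁻⁸)]^(1/4) = (1.00×10⁸)^(1/4) = 100 K.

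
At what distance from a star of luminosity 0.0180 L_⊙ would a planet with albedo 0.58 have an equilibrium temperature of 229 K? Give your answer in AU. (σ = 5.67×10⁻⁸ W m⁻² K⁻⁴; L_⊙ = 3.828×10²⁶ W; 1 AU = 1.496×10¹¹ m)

d ≈ 0.128 AU

L = 0.0180 × 3.828×10²⁶ = 6.89×10²⁴ W.
From T_eq⁴ = L(1−A)/(16πσd²): d = √[L(1−A)/(16πσT_eq⁴)].
d = √[6.89×10²⁴ × 0.42 / (16π × 5.67×10⁻⁸ × (229)⁴)] = 1.92×10¹⁰ m = 0.128 AU.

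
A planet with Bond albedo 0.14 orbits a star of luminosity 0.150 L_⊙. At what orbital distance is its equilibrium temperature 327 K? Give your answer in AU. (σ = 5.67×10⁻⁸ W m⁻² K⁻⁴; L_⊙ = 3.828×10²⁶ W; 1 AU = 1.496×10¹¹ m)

d ≈ 0.260 AU

L = 0.150 × 3.828×10²⁶ = 5.74×10²⁵ W.
From T_eq⁴ = L(1−A)/(16πσd²): d = √[L(1−A)/(16πσT_eq⁴)].
d = √[5.74×10²⁵ × 0.86 / (16π × 5.67×10⁻⁸ × (327)⁴)] = 3.89×10¹⁰ m = 0.260 AU.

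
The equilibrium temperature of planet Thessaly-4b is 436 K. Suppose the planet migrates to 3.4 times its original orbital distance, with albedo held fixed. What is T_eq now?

T_eq ≈ 236 K

T_eq ∝ L^(1/4) · d^(−1/2).
T′ = 436 / 3.4^(1/2) = 236 K.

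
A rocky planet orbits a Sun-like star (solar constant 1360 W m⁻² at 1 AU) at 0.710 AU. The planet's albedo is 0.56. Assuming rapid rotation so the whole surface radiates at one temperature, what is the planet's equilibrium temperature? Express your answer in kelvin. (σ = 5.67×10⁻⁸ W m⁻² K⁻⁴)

Flux at 0.710 AU: S = 1360/0.710² = 2700 W m⁻².
Energy balance: absorbed = emitted ⇒ πR²·S(1−A) = 4πR²·σT_eq⁴, so T_eq⁴ = S(1−A)/(4σ).
T_eq = [2700 × 0.44 / (4 × 5.67×10⁻⁸)]^(1/4) = (5.23×10⁹)^(1/4) = 269 K.

T_eq ≈ 269 K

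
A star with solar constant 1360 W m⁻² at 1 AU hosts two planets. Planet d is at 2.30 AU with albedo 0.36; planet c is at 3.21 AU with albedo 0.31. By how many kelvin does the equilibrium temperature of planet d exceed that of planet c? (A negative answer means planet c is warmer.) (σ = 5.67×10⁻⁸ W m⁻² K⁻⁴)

T_eq = [S₀(1−A)/(4σd²)]^(1/4), so T ∝ (1−A)^(1/4) / √d.
T₁ = [1360×0.64/(4×5.67×10⁻⁸×2.30²)]^(1/4) = 164.12 K.
T₂ = [1360×0.69/(4×5.67×10⁻⁸×3.21²)]^(1/4) = 141.56 K.

ΔT ≈ 22.6 K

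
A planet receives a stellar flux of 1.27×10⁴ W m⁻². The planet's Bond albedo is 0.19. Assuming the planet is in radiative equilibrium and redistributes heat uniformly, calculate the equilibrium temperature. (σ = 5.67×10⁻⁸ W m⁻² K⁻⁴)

Energy balance: absorbed = emitted ⇒ πR²·S(1−A) = 4πR²·σT_eq⁴, so T_eq⁴ = S(1−A)/(4σ).
T_eq = [1.27×10⁴ × 0.81 / (4 × 5.67×10⁻⁸)]^(1/4) = (4.54×10¹⁰)^(1/4) = 461 K.

T_eq ≈ 461 K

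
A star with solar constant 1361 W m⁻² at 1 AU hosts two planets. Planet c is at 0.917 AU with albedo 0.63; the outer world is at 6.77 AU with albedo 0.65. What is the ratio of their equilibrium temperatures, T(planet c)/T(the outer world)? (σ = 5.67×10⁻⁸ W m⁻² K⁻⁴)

T₁/T₂ ≈ 2.755

T_eq = [S₀(1−A)/(4σd²)]^(1/4), so T ∝ (1−A)^(1/4) / √d.
T₁ = [1361×0.37/(4×5.67×10⁻⁸×0.917²)]^(1/4) = 226.68 K.
T₂ = [1361×0.35/(4×5.67×10⁻⁸×6.77²)]^(1/4) = 82.28 K.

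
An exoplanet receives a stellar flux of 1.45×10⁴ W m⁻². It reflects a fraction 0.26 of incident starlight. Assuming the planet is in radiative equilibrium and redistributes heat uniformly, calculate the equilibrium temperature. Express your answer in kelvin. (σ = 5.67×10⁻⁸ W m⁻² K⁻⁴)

T_eq ≈ 466 K

Energy balance: absorbed = emitted ⇒ πR²·S(1−A) = 4πR²·σT_eq⁴, so T_eq⁴ = S(1−A)/(4σ).
T_eq = [1.45×10⁴ × 0.74 / (4 × 5.67×10⁻⁸)]^(1/4) = (4.73×10¹⁰)^(1/4) = 466 K.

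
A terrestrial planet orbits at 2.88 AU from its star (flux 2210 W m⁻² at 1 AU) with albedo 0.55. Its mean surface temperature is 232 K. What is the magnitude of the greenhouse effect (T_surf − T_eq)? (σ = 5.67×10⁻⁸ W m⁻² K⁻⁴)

S = 2210/2.88² = 266.4 W m⁻².
T_eq = [S(1−A)/(4σ)]^(1/4) = [266.4×0.45/(4×5.67×10⁻⁸)]^(1/4) = 151.6 K.
ΔT = T_surf − T_eq = 232 − 151.6.

ΔT ≈ 80.4 K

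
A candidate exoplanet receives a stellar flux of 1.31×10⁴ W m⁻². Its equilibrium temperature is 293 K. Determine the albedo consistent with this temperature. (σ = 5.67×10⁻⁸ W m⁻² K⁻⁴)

A ≈ 0.87

From T_eq⁴ = S(1−A)/(4σ): 1−A = 4σT_eq⁴/S.
1−A = 4 × 5.67×10⁻⁸ × (293)⁴ / 1.31×10⁴ = 0.128.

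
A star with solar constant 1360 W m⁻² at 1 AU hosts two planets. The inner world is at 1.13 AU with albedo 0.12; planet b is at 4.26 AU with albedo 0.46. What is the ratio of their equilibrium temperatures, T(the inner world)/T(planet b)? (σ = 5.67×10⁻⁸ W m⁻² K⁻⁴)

T₁/T₂ ≈ 2.194

T_eq = [S₀(1−A)/(4σd²)]^(1/4), so T ∝ (1−A)^(1/4) / √d.
T₁ = [1360×0.88/(4×5.67×10⁻⁸×1.13²)]^(1/4) = 253.55 K.
T₂ = [1360×0.54/(4×5.67×10⁻⁸×4.26²)]^(1/4) = 115.58 K.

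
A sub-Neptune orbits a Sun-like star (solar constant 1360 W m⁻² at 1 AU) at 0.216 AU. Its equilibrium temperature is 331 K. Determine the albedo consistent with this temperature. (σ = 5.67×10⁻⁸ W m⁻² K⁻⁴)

Flux at 0.216 AU: S = 1360/0.216² = 2.91×10⁴ W m⁻².
From T_eq⁴ = S(1−A)/(4σ): 1−A = 4σT_eq⁴/S.
1−A = 4 × 5.67×10⁻⁸ × (331)⁴ / 2.91×10⁴ = 0.093.

A ≈ 0.91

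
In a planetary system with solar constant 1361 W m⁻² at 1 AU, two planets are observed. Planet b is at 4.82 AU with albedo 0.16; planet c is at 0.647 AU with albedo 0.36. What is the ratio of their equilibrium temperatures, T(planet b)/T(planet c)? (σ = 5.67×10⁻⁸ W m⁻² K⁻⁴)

T_eq = [S₀(1−A)/(4σd²)]^(1/4), so T ∝ (1−A)^(1/4) / √d.
T₁ = [1361×0.84/(4×5.67×10⁻⁸×4.82²)]^(1/4) = 121.37 K.
T₂ = [1361×0.64/(4×5.67×10⁻⁸×0.647²)]^(1/4) = 309.49 K.

T₁/T₂ ≈ 0.392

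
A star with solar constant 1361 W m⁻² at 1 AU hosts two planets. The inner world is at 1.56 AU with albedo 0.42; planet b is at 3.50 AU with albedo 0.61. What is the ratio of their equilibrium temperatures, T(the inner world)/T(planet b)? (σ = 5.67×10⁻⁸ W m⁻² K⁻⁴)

T_eq = [S₀(1−A)/(4σd²)]^(1/4), so T ∝ (1−A)^(1/4) / √d.
T₁ = [1361×0.58/(4×5.67×10⁻⁸×1.56²)]^(1/4) = 194.47 K.
T₂ = [1361×0.39/(4×5.67×10⁻⁸×3.50²)]^(1/4) = 117.57 K.

T₁/T₂ ≈ 1.654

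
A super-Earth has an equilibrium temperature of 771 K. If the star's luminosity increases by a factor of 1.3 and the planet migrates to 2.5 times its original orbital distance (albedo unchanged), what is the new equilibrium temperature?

T_eq ≈ 521 K

T_eq ∝ L^(1/4) · d^(−1/2).
T′ = 771 × 1.3^(1/4) / 2.5^(1/2) = 521 K.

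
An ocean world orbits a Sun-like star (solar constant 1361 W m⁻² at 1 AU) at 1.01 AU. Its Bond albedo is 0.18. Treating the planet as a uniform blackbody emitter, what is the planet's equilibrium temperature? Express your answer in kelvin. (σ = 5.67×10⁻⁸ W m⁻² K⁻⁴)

Flux at 1.01 AU: S = 1361/1.01² = 1330 W m⁻².
Energy balance: absorbed = emitted ⇒ πR²·S(1−A) = 4πR²·σT_eq⁴, so T_eq⁴ = S(1−A)/(4σ).
T_eq = [1330 × 0.82 / (4 × 5.67×10⁻⁸)]^(1/4) = (4.82×10⁹)^(1/4) = 264 K.

T_eq ≈ 264 K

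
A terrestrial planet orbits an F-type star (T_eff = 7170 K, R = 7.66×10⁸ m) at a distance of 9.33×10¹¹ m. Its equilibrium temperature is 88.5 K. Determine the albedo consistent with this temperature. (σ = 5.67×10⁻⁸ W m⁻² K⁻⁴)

L = 4πR_⋆²σT_⋆⁴ = 4π(7.66×10⁸)² × 5.67×10⁻⁸ × (7170)⁴ = 1.10×10²⁷ W.
S = L/(4πd²) = 101 W m⁻².
From T_eq⁴ = S(1−A)/(4σ): 1−A = 4σT_eq⁴/S.
1−A = 4 × 5.67×10⁻⁸ × (88.5)⁴ / 101 = 0.138.

A ≈ 0.86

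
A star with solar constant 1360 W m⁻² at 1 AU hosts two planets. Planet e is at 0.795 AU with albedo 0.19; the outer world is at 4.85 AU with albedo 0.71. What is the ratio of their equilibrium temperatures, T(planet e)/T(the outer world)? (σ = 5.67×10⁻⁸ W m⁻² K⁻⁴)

T₁/T₂ ≈ 3.193

T_eq = [S₀(1−A)/(4σd²)]^(1/4), so T ∝ (1−A)^(1/4) / √d.
T₁ = [1360×0.81/(4×5.67×10⁻⁸×0.795²)]^(1/4) = 296.08 K.
T₂ = [1360×0.29/(4×5.67×10⁻⁸×4.85²)]^(1/4) = 92.73 K.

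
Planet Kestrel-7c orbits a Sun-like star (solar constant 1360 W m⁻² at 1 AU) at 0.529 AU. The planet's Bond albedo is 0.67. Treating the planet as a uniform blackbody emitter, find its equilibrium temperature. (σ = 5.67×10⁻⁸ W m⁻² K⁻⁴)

Flux at 0.529 AU: S = 1360/0.529² = 4860 W m⁻².
Energy balance: absorbed = emitted ⇒ πR²·S(1−A) = 4πR²·σT_eq⁴, so T_eq⁴ = S(1−A)/(4σ).
T_eq = [4860 × 0.33 / (4 × 5.67×10⁻⁸)]^(1/4) = (7.07×10⁹)^(1/4) = 290 K.

T_eq ≈ 290 K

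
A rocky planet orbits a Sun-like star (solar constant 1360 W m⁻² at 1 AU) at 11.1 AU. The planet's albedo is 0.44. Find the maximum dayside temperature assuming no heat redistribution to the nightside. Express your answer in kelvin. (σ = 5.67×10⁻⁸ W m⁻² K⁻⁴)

T_ss ≈ 102 K

Flux at 11.1 AU: S = 1360/11.1² = 11.0 W m⁻².
With no redistribution each surface element balances locally: S(1−A) = σT⁴.
T = [11.0 × 0.56 / 5.67×10⁻⁸]^(1/4) = (1.09×10⁸)^(1/4) = 102 K.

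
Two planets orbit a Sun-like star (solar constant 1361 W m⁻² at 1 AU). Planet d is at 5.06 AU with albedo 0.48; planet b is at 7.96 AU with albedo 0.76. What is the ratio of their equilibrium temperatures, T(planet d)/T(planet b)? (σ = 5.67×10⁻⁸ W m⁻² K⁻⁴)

T_eq = [S₀(1−A)/(4σd²)]^(1/4), so T ∝ (1−A)^(1/4) / √d.
T₁ = [1361×0.52/(4×5.67×10⁻⁸×5.06²)]^(1/4) = 105.07 K.
T₂ = [1361×0.24/(4×5.67×10⁻⁸×7.96²)]^(1/4) = 69.05 K.

T₁/T₂ ≈ 1.522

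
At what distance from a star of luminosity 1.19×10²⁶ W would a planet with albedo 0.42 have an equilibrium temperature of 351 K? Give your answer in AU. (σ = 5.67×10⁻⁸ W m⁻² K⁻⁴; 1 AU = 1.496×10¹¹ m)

d ≈ 0.267 AU

From T_eq⁴ = L(1−A)/(16πσd²): d = √[L(1−A)/(16πσT_eq⁴)].
d = √[1.19×10²⁶ × 0.58 / (16π × 5.67×10⁻⁸ × (351)⁴)] = 3.99×10¹⁰ m = 0.267 AU.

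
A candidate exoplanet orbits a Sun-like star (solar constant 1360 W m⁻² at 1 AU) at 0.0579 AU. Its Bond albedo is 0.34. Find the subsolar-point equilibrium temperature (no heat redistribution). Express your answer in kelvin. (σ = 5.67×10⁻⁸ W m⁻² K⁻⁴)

T_ss ≈ 1470 K

Flux at 0.0579 AU: S = 1360/0.0579² = 4.06×10⁵ W m⁻².
At the subsolar point the surface absorbs S(1−A) and emits σT⁴ per unit area — no factor of 4, since only the local patch is in balance.
T = [4.06×10⁵ × 0.66 / 5.67×10⁻⁸]^(1/4) = (4.72×10¹²)^(1/4) = 1470 K.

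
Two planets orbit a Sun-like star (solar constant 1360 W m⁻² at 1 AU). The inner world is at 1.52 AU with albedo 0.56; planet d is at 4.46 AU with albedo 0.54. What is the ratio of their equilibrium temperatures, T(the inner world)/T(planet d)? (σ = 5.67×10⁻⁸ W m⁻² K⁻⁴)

T₁/T₂ ≈ 1.694

T_eq = [S₀(1−A)/(4σd²)]^(1/4), so T ∝ (1−A)^(1/4) / √d.
T₁ = [1360×0.44/(4×5.67×10⁻⁸×1.52²)]^(1/4) = 183.83 K.
T₂ = [1360×0.46/(4×5.67×10⁻⁸×4.46²)]^(1/4) = 108.52 K.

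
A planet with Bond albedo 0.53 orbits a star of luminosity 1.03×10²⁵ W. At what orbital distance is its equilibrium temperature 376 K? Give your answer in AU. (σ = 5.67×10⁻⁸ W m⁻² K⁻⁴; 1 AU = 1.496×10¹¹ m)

d ≈ 0.0616 AU

From T_eq⁴ = L(1−A)/(16πσd²): d = √[L(1−A)/(16πσT_eq⁴)].
d = √[1.03×10²⁵ × 0.47 / (16π × 5.67×10⁻⁸ × (376)⁴)] = 9.22×10⁹ m = 0.0616 AU.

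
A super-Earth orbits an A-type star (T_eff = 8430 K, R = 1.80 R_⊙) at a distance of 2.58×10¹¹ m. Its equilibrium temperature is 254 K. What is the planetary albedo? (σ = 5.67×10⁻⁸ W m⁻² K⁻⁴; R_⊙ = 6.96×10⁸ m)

R_⋆ = 1.80 × 6.96×10⁸ = 1.25×10⁹ m.
L = 4πR_⋆²σT_⋆⁴ = 4π(1.25×10⁹)² × 5.67×10⁻⁸ × (8430)⁴ = 5.65×10²⁷ W.
S = L/(4πd²) = 6750 W m⁻².
From T_eq⁴ = S(1−A)/(4σ): 1−A = 4σT_eq⁴/S.
1−A = 4 × 5.67×10⁻⁸ × (254)⁴ / 6750 = 0.140.

A ≈ 0.86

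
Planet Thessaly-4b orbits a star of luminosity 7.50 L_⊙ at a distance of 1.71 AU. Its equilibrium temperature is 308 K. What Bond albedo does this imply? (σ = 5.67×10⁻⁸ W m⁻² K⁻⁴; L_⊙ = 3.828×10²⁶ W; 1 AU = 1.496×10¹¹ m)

A ≈ 0.42

d = 1.71 AU = 2.56×10¹¹ m.
L = 7.50 × 3.828×10²⁶ = 2.87×10²⁷ W.
Flux: S = L/(4πd²) = 2.87×10²⁷/(4π×(2.56×10¹¹)²) = 3490 W m⁻².
From T_eq⁴ = S(1−A)/(4σ): 1−A = 4σT_eq⁴/S.
1−A = 4 × 5.67×10⁻⁸ × (308)⁴ / 3490 = 0.585.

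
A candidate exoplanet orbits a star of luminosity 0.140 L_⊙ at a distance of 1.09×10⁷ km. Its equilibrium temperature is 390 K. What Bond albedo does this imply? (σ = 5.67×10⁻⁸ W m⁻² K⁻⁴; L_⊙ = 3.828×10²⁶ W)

d = 1.09×10⁷ km = 1.09×10¹⁰ m.
L = 0.140 × 3.828×10²⁶ = 5.36×10²⁵ W.
Flux: S = L/(4πd²) = 5.36×10²⁵/(4π×(1.09×10¹⁰)²) = 3.59×10⁴ W m⁻².
From T_eq⁴ = S(1−A)/(4σ): 1−A = 4σT_eq⁴/S.
1−A = 4 × 5.67×10⁻⁸ × (390)⁴ / 3.59×10⁴ = 0.146.

A ≈ 0.85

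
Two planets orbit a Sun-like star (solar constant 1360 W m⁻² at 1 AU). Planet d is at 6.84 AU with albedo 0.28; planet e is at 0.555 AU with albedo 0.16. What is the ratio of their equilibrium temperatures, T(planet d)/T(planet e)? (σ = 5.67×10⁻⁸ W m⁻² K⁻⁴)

T₁/T₂ ≈ 0.274

T_eq = [S₀(1−A)/(4σd²)]^(1/4), so T ∝ (1−A)^(1/4) / √d.
T₁ = [1360×0.72/(4×5.67×10⁻⁸×6.84²)]^(1/4) = 98.01 K.
T₂ = [1360×0.84/(4×5.67×10⁻⁸×0.555²)]^(1/4) = 357.60 K.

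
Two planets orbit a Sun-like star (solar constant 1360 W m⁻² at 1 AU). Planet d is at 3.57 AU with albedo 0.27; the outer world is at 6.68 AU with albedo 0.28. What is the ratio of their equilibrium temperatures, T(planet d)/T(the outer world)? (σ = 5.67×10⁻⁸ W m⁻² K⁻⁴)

T₁/T₂ ≈ 1.373

T_eq = [S₀(1−A)/(4σd²)]^(1/4), so T ∝ (1−A)^(1/4) / √d.
T₁ = [1360×0.73/(4×5.67×10⁻⁸×3.57²)]^(1/4) = 136.14 K.
T₂ = [1360×0.72/(4×5.67×10⁻⁸×6.68²)]^(1/4) = 99.18 K.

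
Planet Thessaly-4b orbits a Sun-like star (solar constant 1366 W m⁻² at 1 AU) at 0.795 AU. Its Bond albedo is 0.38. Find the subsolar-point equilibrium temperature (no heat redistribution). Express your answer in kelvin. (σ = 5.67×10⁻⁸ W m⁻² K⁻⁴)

T_ss ≈ 392 K

Flux at 0.795 AU: S = 1366/0.795² = 2160 W m⁻².
At the subsolar point the surface absorbs S(1−A) and emits σT⁴ per unit area — no factor of 4, since only the local patch is in balance.
T = [2160 × 0.62 / 5.67×10⁻⁸]^(1/4) = (2.36×10¹⁰)^(1/4) = 392 K.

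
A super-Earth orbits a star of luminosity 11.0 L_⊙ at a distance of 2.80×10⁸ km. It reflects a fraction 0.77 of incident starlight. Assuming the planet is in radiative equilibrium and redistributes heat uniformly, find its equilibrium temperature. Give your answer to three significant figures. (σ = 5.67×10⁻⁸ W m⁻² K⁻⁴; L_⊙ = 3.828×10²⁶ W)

d = 2.80×10⁸ km = 2.80×10¹¹ m.
L = 11.0 × 3.828×10²⁶ = 4.21×10²⁷ W.
Flux: S = L/(4πd²) = 4.21×10²⁷/(4π×(2.80×10¹¹)²) = 4270 W m⁻².
Energy balance: absorbed = emitted ⇒ πR²·S(1−A) = 4πR²·σT_eq⁴, so T_eq⁴ = S(1−A)/(4σ).
T_eq = [4270 × 0.23 / (4 × 5.67×10⁻⁸)]^(1/4) = (4.33×10⁹)^(1/4) = 257 K.

T_eq ≈ 257 K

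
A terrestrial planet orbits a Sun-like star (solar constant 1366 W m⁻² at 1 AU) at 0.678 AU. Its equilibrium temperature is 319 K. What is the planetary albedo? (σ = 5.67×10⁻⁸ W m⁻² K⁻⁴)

A ≈ 0.21

Flux at 0.678 AU: S = 1366/0.678² = 2970 W m⁻².
From T_eq⁴ = S(1−A)/(4σ): 1−A = 4σT_eq⁴/S.
1−A = 4 × 5.67×10⁻⁸ × (319)⁴ / 2970 = 0.790.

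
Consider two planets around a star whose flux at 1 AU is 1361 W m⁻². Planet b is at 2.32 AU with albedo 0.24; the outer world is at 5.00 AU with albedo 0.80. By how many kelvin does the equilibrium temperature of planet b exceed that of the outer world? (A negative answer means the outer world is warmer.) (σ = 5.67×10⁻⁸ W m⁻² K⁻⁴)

T_eq = [S₀(1−A)/(4σd²)]^(1/4), so T ∝ (1−A)^(1/4) / √d.
T₁ = [1361×0.76/(4×5.67×10⁻⁸×2.32²)]^(1/4) = 170.61 K.
T₂ = [1361×0.20/(4×5.67×10⁻⁸×5.00²)]^(1/4) = 83.24 K.

ΔT ≈ 87.4 K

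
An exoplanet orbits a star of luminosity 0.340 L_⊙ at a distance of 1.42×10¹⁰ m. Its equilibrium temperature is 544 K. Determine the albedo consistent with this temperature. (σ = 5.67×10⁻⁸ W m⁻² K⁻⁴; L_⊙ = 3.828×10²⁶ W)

L = 0.340 × 3.828×10²⁶ = 1.30×10²⁶ W.
Flux: S = L/(4πd²) = 1.30×10²⁶/(4π×(1.42×10¹⁰)²) = 5.14×10⁴ W m⁻².
From T_eq⁴ = S(1−A)/(4σ): 1−A = 4σT_eq⁴/S.
1−A = 4 × 5.67×10⁻⁸ × (544)⁴ / 5.14×10⁴ = 0.387.

A ≈ 0.61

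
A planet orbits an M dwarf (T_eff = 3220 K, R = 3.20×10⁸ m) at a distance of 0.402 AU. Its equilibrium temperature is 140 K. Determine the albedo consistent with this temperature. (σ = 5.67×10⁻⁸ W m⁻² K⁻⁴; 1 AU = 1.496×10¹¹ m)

d = 0.402 AU = 6.01×10¹⁰ m.
L = 4πR_⋆²σT_⋆⁴ = 4π(3.20×10⁸)² × 5.67×10⁻⁸ × (3220)⁴ = 7.84×10²⁴ W.
S = L/(4πd²) = 173 W m⁻².
From T_eq⁴ = S(1−A)/(4σ): 1−A = 4σT_eq⁴/S.
1−A = 4 × 5.67×10⁻⁸ × (140)⁴ / 173 = 0.505.

A ≈ 0.50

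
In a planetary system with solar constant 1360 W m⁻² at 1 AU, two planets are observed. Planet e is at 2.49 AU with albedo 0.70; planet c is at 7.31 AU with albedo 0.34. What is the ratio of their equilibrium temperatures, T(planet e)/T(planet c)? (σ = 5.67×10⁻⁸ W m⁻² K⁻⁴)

T₁/T₂ ≈ 1.407

T_eq = [S₀(1−A)/(4σd²)]^(1/4), so T ∝ (1−A)^(1/4) / √d.
T₁ = [1360×0.30/(4×5.67×10⁻⁸×2.49²)]^(1/4) = 130.51 K.
T₂ = [1360×0.66/(4×5.67×10⁻⁸×7.31²)]^(1/4) = 92.77 K.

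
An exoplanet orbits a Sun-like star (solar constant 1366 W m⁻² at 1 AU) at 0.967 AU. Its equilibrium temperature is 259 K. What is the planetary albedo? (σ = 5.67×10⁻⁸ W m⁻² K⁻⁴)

Flux at 0.967 AU: S = 1366/0.967² = 1460 W m⁻².
From T_eq⁴ = S(1−A)/(4σ): 1−A = 4σT_eq⁴/S.
1−A = 4 × 5.67×10⁻⁸ × (259)⁴ / 1460 = 0.699.

A ≈ 0.30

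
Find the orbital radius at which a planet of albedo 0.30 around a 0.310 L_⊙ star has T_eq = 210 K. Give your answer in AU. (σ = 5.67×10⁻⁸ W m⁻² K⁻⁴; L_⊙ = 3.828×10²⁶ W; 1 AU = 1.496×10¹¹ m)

d ≈ 0.818 AU

L = 0.310 × 3.828×10²⁶ = 1.19×10²⁶ W.
From T_eq⁴ = L(1−A)/(16πσd²): d = √[L(1−A)/(16πσT_eq⁴)].
d = √[1.19×10²⁶ × 0.70 / (16π × 5.67×10⁻⁸ × (210)⁴)] = 1.22×10¹¹ m = 0.818 AU.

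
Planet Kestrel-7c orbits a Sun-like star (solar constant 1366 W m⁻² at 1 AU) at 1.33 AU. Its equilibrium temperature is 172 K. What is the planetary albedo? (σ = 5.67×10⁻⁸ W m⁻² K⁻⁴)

Flux at 1.33 AU: S = 1366/1.33² = 772 W m⁻².
From T_eq⁴ = S(1−A)/(4σ): 1−A = 4σT_eq⁴/S.
1−A = 4 × 5.67×10⁻⁸ × (172)⁴ / 772 = 0.257.

A ≈ 0.74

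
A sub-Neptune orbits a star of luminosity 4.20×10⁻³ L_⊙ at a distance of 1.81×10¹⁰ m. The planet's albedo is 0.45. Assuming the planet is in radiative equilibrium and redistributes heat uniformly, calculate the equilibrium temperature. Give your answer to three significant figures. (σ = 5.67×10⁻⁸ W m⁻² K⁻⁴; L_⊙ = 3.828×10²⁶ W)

L = 4.20×10⁻³ × 3.828×10²⁶ = 1.61×10²⁴ W.
Flux: S = L/(4πd²) = 1.61×10²⁴/(4π×(1.81×10¹⁰)²) = 391 W m⁻².
Energy balance: absorbed = emitted ⇒ πR²·S(1−A) = 4πR²·σT_eq⁴, so T_eq⁴ = S(1−A)/(4σ).
T_eq = [391 × 0.55 / (4 × 5.67×10⁻⁸)]^(1/4) = (9.47×10⁸)^(1/4) = 175 K.

T_eq ≈ 175 K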